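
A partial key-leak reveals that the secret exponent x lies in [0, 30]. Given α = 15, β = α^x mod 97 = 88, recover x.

4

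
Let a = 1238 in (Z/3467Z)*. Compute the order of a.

The order of 1238 must divide p − 1 = 3466 = 2 · 1733.
Divisors: 1, 2, 1733, 3466.
Check each in increasing order: 1238^1 ≡ 1238;  1238^2 ≡ 230;  1238^1733 ≡ 3466;  1238^3466 ≡ 1.
Smallest exponent giving 1 is 3466.

3466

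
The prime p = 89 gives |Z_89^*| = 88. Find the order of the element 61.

88

The order of 61 must divide p − 1 = 88 = 2^3 · 11.
Divisors: 1, 2, 4, 8, 11, 22, 44, 88.
Check each in increasing order: 61^1 ≡ 61;  61^2 ≡ 72;  61^4 ≡ 22;  61^8 ≡ 39;  61^11 ≡ 52;  61^22 ≡ 34;  61^44 ≡ 88;  61^88 ≡ 1.
Smallest exponent giving 1 is 88.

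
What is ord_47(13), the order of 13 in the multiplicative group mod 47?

46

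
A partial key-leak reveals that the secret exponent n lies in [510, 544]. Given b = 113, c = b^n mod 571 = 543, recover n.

Compute 113^510 mod 571 = 94, then multiply by 113 repeatedly:
  113^510=94  113^511=344  113^512=44  113^513=404  113^514=543
Found 543 at exponent 514.

514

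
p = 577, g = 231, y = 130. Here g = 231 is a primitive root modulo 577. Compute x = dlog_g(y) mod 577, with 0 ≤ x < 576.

536

Baby-step giant-step with m = ceil(sqrt(576)) = 24.
Baby table (231^j mod 577 for j=0..23):
  0:1  1:231  2:277  3:517  4:565  5:113  6:138  7:143
  8:144  9:375  10:75  11:15  12:3  13:116  14:254  15:397
  16:541  17:339  18:414  19:429  20:432  21:548  22:225  23:45
Giant step factor: 231^(-24) ≡ 513 (mod 577).
Scan 130·513^i mod 577 for i = 0, 1, …:
  i=0: 130   i=1: 335   i=2: 486   i=3: 54
  i=4: 6   i=5: 193   i=6: 342   i=7: 38
  i=8: 453   i=9: 435     …   i=21: 142
  i=22: 144
Match at i=22, j=8: x = 22·24 + 8 = 536.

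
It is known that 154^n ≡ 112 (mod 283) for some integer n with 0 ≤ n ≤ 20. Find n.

14

Compute 154^0 mod 283 = 1, then multiply by 154 repeatedly:
  154^0=1  154^1=154  154^2=227  154^3=149  154^4=23
  154^5=146  154^6=127  154^7=31  154^8=246  154^9=245
  154^10=91  154^11=147  154^12=281  154^13=258  154^14=112
Found 112 at exponent 14.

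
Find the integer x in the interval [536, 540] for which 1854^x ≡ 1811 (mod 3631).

537

Compute 1854^536 mod 3631 = 943, then multiply by 1854 repeatedly:
  1854^536=943  1854^537=1811
Found 1811 at exponent 537.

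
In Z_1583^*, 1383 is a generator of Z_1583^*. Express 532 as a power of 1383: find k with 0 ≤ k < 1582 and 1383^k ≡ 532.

42

Baby-step giant-step with m = ceil(sqrt(1582)) = 40.
Baby table (1383^j mod 1583 for j=0..39):
  0:1  1:1383  2:425  3:482  4:163  5:643  6:1206  7:999
  8:1241  9:331  10:286  11:1371  12:1242  13:131  14:711  15:270
  16:1405  17:774  18:334  19:1269  20:1063  21:1105  22:620  23:1057
  24:722  25:1236  26:1331  27:1327  28:544  29:427  30:82  31:1013
  32:24  33:1532  34:702  35:487  36:746  37:1185  38:450  39:231
Giant step factor: 1383^(-40) ≡ 1194 (mod 1583).
Scan 532·1194^i mod 1583 for i = 0, 1, …:
  i=0: 532   i=1: 425
Match at i=1, j=2: k = 1·40 + 2 = 42.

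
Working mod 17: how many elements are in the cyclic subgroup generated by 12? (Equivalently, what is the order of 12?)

16

The order of 12 must divide p − 1 = 16 = 2^4.
Divisors: 1, 2, 4, 8, 16.
Check each in increasing order: 12^1 ≡ 12;  12^2 ≡ 8;  12^4 ≡ 13;  12^8 ≡ 16;  12^16 ≡ 1.
Smallest exponent giving 1 is 16.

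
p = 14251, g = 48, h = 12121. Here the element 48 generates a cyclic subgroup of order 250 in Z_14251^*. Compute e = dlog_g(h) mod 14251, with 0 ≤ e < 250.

95

Baby-step giant-step with m = ceil(sqrt(250)) = 16.
Baby table (48^j mod 14251 for j=0..15):
  0:1  1:48  2:2304  3:10835  4:7044  5:10339  6:11738  7:7635
  8:10205  9:5306  10:12421  11:11917  12:1976  13:9342  14:6635  15:4958
Giant step factor: 48^(-16) ≡ 9809 (mod 14251).
Scan 12121·9809^i mod 14251 for i = 0, 1, …:
  i=0: 12121   i=1: 13047   i=2: 4043   i=3: 11505
  i=4: 13127   i=5: 4958
Match at i=5, j=15: e = 5·16 + 15 = 95.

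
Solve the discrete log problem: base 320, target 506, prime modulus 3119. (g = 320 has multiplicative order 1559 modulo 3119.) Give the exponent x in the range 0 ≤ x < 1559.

1033

Baby-step giant-step with m = ceil(sqrt(1559)) = 40.
Baby table (320^j mod 3119 for j=0..39):
  0:1  1:320  2:2592  3:2905  4:138  5:494  6:2130  7:1658
  8:330  9:2673  10:754  11:1117  12:1874  13:832  14:1125  15:1315
  16:2854  17:2532  18:2419  19:568  20:858  21:88  22:89  23:409
  24:3001  25:2787  26:2925  27:300  28:2430  29:969  30:1299  31:853
  32:1607  33:2724  34:1479  35:2311  36:317  37:1632  38:1367  39:780
Giant step factor: 320^(-40) ≡ 39 (mod 3119).
Scan 506·39^i mod 3119 for i = 0, 1, …:
  i=0: 506   i=1: 1020   i=2: 2352   i=3: 1277
  i=4: 3018   i=5: 2299   i=6: 2329   i=7: 380
  i=8: 2344   i=9: 965     …   i=24: 2709
  i=25: 2724
Match at i=25, j=33: x = 25·40 + 33 = 1033.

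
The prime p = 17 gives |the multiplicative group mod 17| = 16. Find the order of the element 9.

The order of 9 must divide p − 1 = 16 = 2^4.
Divisors: 1, 2, 4, 8, 16.
Check each in increasing order: 9^1 ≡ 9;  9^2 ≡ 13;  9^4 ≡ 16;  9^8 ≡ 1.
Smallest exponent giving 1 is 8.

8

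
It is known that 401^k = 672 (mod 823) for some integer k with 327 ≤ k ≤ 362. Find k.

Compute 401^327 mod 823 = 67, then multiply by 401 repeatedly:
  401^327=67  401^328=531  401^329=597  401^330=727  401^331=185
  401^332=115  401^333=27  401^334=128  401^335=302  401^336=121
  401^337=787  401^338=378  401^339=146  401^340=113  401^341=48
  401^342=319  401^343=354  401^344=398  401^345=759  401^346=672
Found 672 at exponent 346.

346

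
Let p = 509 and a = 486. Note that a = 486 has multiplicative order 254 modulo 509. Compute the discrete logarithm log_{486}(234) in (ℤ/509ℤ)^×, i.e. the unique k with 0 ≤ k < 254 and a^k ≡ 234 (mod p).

108

Baby-step giant-step with m = ceil(sqrt(254)) = 16.
Baby table (486^j mod 509 for j=0..15):
  0:1  1:486  2:20  3:49  4:400  5:471  6:365  7:258
  8:174  9:70  10:426  11:382  12:376  13:5  14:394  15:100
Giant step factor: 486^(-16) ≡ 241 (mod 509).
Scan 234·241^i mod 509 for i = 0, 1, …:
  i=0: 234   i=1: 404   i=2: 145   i=3: 333
  i=4: 340   i=5: 500   i=6: 376
Match at i=6, j=12: k = 6·16 + 12 = 108.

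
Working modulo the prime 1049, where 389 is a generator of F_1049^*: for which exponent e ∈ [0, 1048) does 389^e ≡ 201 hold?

252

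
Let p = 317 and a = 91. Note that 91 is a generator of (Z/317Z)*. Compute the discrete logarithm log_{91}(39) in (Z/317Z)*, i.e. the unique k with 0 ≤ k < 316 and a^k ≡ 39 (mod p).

Successive powers of 91 modulo 317:
  91^0=1  91^1=91  91^2=39
So 91^2 ≡ 39 (mod 317), giving k = 2.

2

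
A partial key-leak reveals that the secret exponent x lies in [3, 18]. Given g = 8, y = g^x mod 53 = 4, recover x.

18

Compute 8^3 mod 53 = 35, then multiply by 8 repeatedly:
  8^3=35  8^4=15  8^5=14  8^6=6  8^7=48
  8^8=13  8^9=51  8^10=37  8^11=31  8^12=36
  8^13=23  8^14=25  8^15=41  8^16=10  8^17=27
  8^18=4
Found 4 at exponent 18.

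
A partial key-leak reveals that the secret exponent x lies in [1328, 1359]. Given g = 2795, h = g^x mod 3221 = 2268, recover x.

Compute 2795^1328 mod 3221 = 2268, then multiply by 2795 repeatedly:
  2795^1328=2268
Found 2268 at exponent 1328.

1328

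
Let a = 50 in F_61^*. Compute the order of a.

The order of 50 must divide p − 1 = 60 = 2^2 · 3 · 5.
Divisors: 1, 2, 3, 4, 5, 6, 10, 12, 15, 20, 30, 60.
Check each in increasing order: 50^1 ≡ 50;  50^2 ≡ 60;  50^3 ≡ 11;  50^4 ≡ 1.
Smallest exponent giving 1 is 4.

4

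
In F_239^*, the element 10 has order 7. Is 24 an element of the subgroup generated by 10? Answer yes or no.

24 ∈ ⟨10⟩ iff 24^7 ≡ 1 (mod 239), since |⟨10⟩| = 7.
24^7 mod 239 = 1.
Since 1 = 1, 24 lies in the subgroup.

yes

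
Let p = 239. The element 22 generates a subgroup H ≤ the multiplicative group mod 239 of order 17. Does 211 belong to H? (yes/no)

yes

⟨22⟩ has order 17; its elements mod 239 are {1, 6, 22, 36, 40, 51, 67, 71, 75, 101, 128, 132, 163, 166, 187, 211, 216}.
211 is in this set.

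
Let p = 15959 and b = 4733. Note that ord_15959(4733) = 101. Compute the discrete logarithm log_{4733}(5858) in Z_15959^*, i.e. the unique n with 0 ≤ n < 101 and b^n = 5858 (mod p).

Baby-step giant-step with m = ceil(sqrt(101)) = 11.
Baby table (4733^j mod 15959 for j=0..10):
  0:1  1:4733  2:10812  3:8642  4:15628  5:13318  6:12003  7:12118
  8:13807  9:12385  10:798
Giant step factor: 4733^(-11) ≡ 6710 (mod 15959).
Scan 5858·6710^i mod 15959 for i = 0, 1, …:
  i=0: 5858   i=1: 163   i=2: 8518   i=3: 6601
  i=4: 6485   i=5: 10116   i=6: 4733
Match at i=6, j=1: n = 6·11 + 1 = 67.

67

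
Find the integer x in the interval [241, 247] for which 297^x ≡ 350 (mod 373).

Compute 297^241 mod 373 = 72, then multiply by 297 repeatedly:
  297^241=72  297^242=123  297^243=350
Found 350 at exponent 243.

243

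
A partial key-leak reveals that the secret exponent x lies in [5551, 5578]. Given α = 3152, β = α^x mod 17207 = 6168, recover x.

Compute 3152^5551 mod 17207 = 11569, then multiply by 3152 repeatedly:
  3152^5551=11569  3152^5552=3855  3152^5553=2818  3152^5554=3524  3152^5555=9133
  3152^5556=17112  3152^5557=10286  3152^5558=3484  3152^5559=3502  3152^5560=8617
  3152^5561=8138  3152^5562=12546  3152^5563=3306  3152^5564=10277  3152^5565=9530
  3152^5566=12345  3152^5567=6413  3152^5568=12758  3152^5569=457  3152^5570=12283
  3152^5571=266  3152^5572=12496  3152^5573=569  3152^5574=3960  3152^5575=6845
  3152^5576=15069  3152^5577=6168
Found 6168 at exponent 5577.

5577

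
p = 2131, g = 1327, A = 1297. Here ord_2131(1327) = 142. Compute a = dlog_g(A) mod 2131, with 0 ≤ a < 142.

48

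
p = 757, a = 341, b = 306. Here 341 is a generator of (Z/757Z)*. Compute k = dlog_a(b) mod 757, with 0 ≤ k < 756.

675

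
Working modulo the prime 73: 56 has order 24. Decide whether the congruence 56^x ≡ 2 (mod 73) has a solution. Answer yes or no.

no

⟨56⟩ has order 24; its elements mod 73 are {1, 3, 7, 8, 9, 10, 17, 21, 22, 24, 27, 30, 43, 46, 49, 51, 52, 56, 63, 64, 65, 66, 70, 72}.
2 is not in this set.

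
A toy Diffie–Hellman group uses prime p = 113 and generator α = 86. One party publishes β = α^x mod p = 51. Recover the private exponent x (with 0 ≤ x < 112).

Baby-step giant-step with m = ceil(sqrt(112)) = 11.
Baby table (86^j mod 113 for j=0..10):
  0:1  1:86  2:51  3:92  4:2  5:59  6:102  7:71
  8:4  9:5  10:91
Giant step factor: 86^(-11) ≡ 39 (mod 113).
Scan 51·39^i mod 113 for i = 0, 1, …:
  i=0: 51
Match at i=0, j=2: x = 0·11 + 2 = 2.

2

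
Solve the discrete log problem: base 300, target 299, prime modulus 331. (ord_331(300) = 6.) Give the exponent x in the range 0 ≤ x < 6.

Successive powers of 300 modulo 331:
  300^0=1  300^1=300  300^2=299
So 300^2 ≡ 299 (mod 331), giving x = 2.

2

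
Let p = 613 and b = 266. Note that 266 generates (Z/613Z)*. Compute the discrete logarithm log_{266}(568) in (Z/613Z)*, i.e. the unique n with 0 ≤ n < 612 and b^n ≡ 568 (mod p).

Baby-step giant-step with m = ceil(sqrt(612)) = 25.
Baby table (266^j mod 613 for j=0..24):
  0:1  1:266  2:261  3:157  4:78  5:519  6:129  7:599
  8:567  9:24  10:254  11:134  12:90  13:33  14:196  15:31
  16:277  17:122  18:576  19:579  20:151  21:321  22:179  23:413
  24:131
Giant step factor: 266^(-25) ≡ 271 (mod 613).
Scan 568·271^i mod 613 for i = 0, 1, …:
  i=0: 568   i=1: 65   i=2: 451   i=3: 234
  i=4: 275   i=5: 352   i=6: 377   i=7: 409
  i=8: 499   i=9: 369     …   i=16: 79
  i=17: 567
Match at i=17, j=8: n = 17·25 + 8 = 433.

433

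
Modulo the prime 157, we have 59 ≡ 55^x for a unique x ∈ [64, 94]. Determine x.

93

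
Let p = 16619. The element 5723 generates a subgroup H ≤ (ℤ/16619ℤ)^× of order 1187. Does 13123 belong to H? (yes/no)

13123 ∈ ⟨5723⟩ iff 13123^1187 ≡ 1 (mod 16619), since |⟨5723⟩| = 1187.
13123^1187 mod 16619 = 5229.
Since 5229 ≠ 1, 13123 does not lie in the subgroup.

no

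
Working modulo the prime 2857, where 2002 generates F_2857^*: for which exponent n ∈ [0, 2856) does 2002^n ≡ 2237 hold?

1419

Baby-step giant-step with m = ceil(sqrt(2856)) = 54.
Baby table (2002^j mod 2857 for j=0..53):
  0:1  1:2002  2:2490  3:2372  4:410  5:861  6:951  7:1140
  8:2394  9:1599  10:1358  11:1709  12:1589  13:1337  14:2522  15:725
  16:94  17:2483  18:2643  19:122  20:1399  21:938  22:827  23:1451
  24:2190  25:1742  26:1944  27:654  28:802  29:2827  30:2794  31:2439
  32:265  33:1985  34:2740  35:40  36:84  37:2462  38:599  39:2115
  40:156  41:899  42:2745  43:1479  44:1106  45:37  46:2649  47:706
  48:2054  49:885  50:430  51:903  52:2182  53:11
Giant step factor: 2002^(-54) ≡ 1175 (mod 2857).
Scan 2237·1175^i mod 2857 for i = 0, 1, …:
  i=0: 2237   i=1: 35   i=2: 1127   i=3: 1434
  i=4: 2177   i=5: 960   i=6: 2342   i=7: 559
  i=8: 2572   i=9: 2251     …   i=25: 1034
  i=26: 725
Match at i=26, j=15: n = 26·54 + 15 = 1419.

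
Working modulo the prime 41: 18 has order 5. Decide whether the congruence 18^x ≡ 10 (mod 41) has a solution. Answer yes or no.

10 ∈ ⟨18⟩ iff 10^5 ≡ 1 (mod 41), since |⟨18⟩| = 5.
10^5 mod 41 = 1.
Since 1 = 1, 10 lies in the subgroup.

yes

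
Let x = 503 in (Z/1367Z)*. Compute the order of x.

1366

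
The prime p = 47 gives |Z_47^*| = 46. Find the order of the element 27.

The order of 27 must divide p − 1 = 46 = 2 · 23.
Divisors: 1, 2, 23, 46.
Check each in increasing order: 27^1 ≡ 27;  27^2 ≡ 24;  27^23 ≡ 1.
Smallest exponent giving 1 is 23.

23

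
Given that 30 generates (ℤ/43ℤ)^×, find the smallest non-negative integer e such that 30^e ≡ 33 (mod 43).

Baby-step giant-step with m = ceil(sqrt(42)) = 7.
Baby table (30^j mod 43 for j=0..6):
  0:1  1:30  2:40  3:39  4:9  5:12  6:16
Giant step factor: 30^(-7) ≡ 37 (mod 43).
Scan 33·37^i mod 43 for i = 0, 1, …:
  i=0: 33   i=1: 17   i=2: 27   i=3: 10
  i=4: 26   i=5: 16
Match at i=5, j=6: e = 5·7 + 6 = 41.

41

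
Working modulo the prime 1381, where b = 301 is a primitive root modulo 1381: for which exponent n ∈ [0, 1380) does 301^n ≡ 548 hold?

566

Baby-step giant-step with m = ceil(sqrt(1380)) = 38.
Baby table (301^j mod 1381 for j=0..37):
  0:1  1:301  2:836  3:294  4:110  5:1347  6:814  7:577
  8:1052  9:403  10:1156  11:1325  12:1097  13:138  14:108  15:745
  16:523  17:1370  18:832  19:471  20:909  21:171  22:374  23:713
  24:558  25:857  26:1091  27:1094  28:616  29:362  30:1244  31:193
  32:91  33:1152  34:121  35:515  36:343  37:1049
Giant step factor: 301^(-38) ≡ 58 (mod 1381).
Scan 548·58^i mod 1381 for i = 0, 1, …:
  i=0: 548   i=1: 21   i=2: 1218   i=3: 213
  i=4: 1306   i=5: 1174   i=6: 423   i=7: 1057
  i=8: 542   i=9: 1054     …   i=13: 264
  i=14: 121
Match at i=14, j=34: n = 14·38 + 34 = 566.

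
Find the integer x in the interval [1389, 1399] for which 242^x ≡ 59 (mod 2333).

Compute 242^1389 mod 2333 = 2207, then multiply by 242 repeatedly:
  242^1389=2207  242^1390=2170  242^1391=215  242^1392=704  242^1393=59
Found 59 at exponent 1393.

1393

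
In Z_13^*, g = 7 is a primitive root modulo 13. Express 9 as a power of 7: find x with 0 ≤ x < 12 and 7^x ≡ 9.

4

Successive powers of 7 modulo 13:
  7^0=1  7^1=7  7^2=10  7^3=5  7^4=9
So 7^4 ≡ 9 (mod 13), giving x = 4.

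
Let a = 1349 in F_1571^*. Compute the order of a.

1570

The order of 1349 must divide p − 1 = 1570 = 2 · 5 · 157.
Divisors: 1, 2, 5, 10, 157, 314, 785, 1570.
Check each in increasing order: 1349^1 ≡ 1349;  1349^2 ≡ 583;  1349^5 ≡ 1343;  1349^10 ≡ 141;  1349^157 ≡ 179;  1349^314 ≡ 621;  1349^785 ≡ 1570;  1349^1570 ≡ 1.
Smallest exponent giving 1 is 1570.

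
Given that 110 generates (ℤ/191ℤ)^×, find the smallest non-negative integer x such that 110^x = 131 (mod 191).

141

Baby-step giant-step with m = ceil(sqrt(190)) = 14.
Baby table (110^j mod 191 for j=0..13):
  0:1  1:110  2:67  3:112  4:96  5:55  6:129  7:56
  8:48  9:123  10:160  11:28  12:24  13:157
Giant step factor: 110^(-14) ≡ 117 (mod 191).
Scan 131·117^i mod 191 for i = 0, 1, …:
  i=0: 131   i=1: 47   i=2: 151   i=3: 95
  i=4: 37   i=5: 127   i=6: 152   i=7: 21
  i=8: 165   i=9: 14   i=10: 110
Match at i=10, j=1: x = 10·14 + 1 = 141.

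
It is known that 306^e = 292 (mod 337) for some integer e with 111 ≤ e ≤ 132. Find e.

Compute 306^111 mod 337 = 102, then multiply by 306 repeatedly:
  306^111=102  306^112=208  306^113=292
Found 292 at exponent 113.

113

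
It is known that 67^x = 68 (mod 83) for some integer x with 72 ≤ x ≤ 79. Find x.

Compute 67^72 mod 83 = 81, then multiply by 67 repeatedly:
  67^72=81  67^73=32  67^74=69  67^75=58  67^76=68
Found 68 at exponent 76.

76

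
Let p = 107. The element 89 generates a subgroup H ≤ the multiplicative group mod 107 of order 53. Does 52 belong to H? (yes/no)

52 ∈ ⟨89⟩ iff 52^53 ≡ 1 (mod 107), since |⟨89⟩| = 53.
52^53 mod 107 = 1.
Since 1 = 1, 52 lies in the subgroup.

yes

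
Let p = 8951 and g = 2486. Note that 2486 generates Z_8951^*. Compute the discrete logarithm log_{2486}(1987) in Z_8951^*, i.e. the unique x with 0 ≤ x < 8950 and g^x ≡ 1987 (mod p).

7383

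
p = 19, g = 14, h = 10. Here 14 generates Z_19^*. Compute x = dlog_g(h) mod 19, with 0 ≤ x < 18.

Successive powers of 14 modulo 19:
  14^0=1  14^1=14  14^2=6  14^3=8  14^4=17  14^5=10
So 14^5 ≡ 10 (mod 19), giving x = 5.

5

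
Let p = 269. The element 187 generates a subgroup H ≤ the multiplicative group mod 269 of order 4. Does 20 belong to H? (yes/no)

no

⟨187⟩ has order 4; its elements mod 269 are {1, 82, 187, 268}.
20 is not in this set.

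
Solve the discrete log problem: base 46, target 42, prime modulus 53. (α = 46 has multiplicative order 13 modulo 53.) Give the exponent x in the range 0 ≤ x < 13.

Successive powers of 46 modulo 53:
  46^0=1  46^1=46  46^2=49  46^3=28  46^4=16  46^5=47
  46^6=42
So 46^6 ≡ 42 (mod 53), giving x = 6.

6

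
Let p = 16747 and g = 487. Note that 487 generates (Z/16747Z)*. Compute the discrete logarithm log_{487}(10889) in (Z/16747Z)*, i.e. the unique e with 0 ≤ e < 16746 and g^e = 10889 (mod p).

Baby-step giant-step with m = ceil(sqrt(16746)) = 130.
Baby table (487^j mod 16747 for j=0..129):
  0:1  1:487  2:2711  3:13991  4:14335  5:14393  6:9145  7:15660
  8:6535  9:615  10:14806  11:9312  12:13254  13:7103  14:9279  15:13930
  16:1375  17:16492  18:9791  19:12069  20:16153  21:12168  22:14125  23:12605
  24:9233  25:8275  26:10645  27:9292  28:3514  29:3124  30:14158  31:11929
  32:14961  33:1062  34:14784  35:15345  36:3853  37:747  38:12102  39:15477
  40:1149  41:6912  42:16744  43:15286  44:8614  45:8268  46:7236  47:7062
  48:6059  49:3261  50:13889  51:14902  52:5823  53:5558  54:10479  55:12185
  56:5657  57:8451  58:12622  59:765  60:4121  61:14034  62:1782  63:13737
  64:7866  65:12426  66:5795  67:8669  68:1559  69:5618  70:6205  71:7375
  72:7767  73:14454  74:5358  75:13561  76:5889  77:4206  78:5188  79:14506
  80:13935  81:3810  82:13300  83:12758  84:9  85:4383  86:7652  87:8690
  88:11786  89:12308  90:15317  91:6964  92:8574  93:5535  94:16025  95:73
  96:2057  97:13686  98:16523  99:8141  100:12375  101:14452  102:4384  103:8139
  104:11401  105:9030  106:9896  107:12963  108:16109  109:7487  110:12070  111:16640
  112:14879  113:11369  114:10193  115:6879  116:673  117:9558  118:15827  119:4129
  120:1183  121:6723  122:8436  123:5317  124:10341  125:11967  126:16720  127:3598
  128:10538  129:7424
Giant step factor: 487^(-130) ≡ 6352 (mod 16747).
Scan 10889·6352^i mod 16747 for i = 0, 1, …:
  i=0: 10889   i=1: 1818   i=2: 9253   i=3: 9833
  i=4: 9653   i=5: 5089   i=6: 3618   i=7: 4652
  i=8: 7796   i=9: 16060     …   i=61: 1686
  i=62: 8139
Match at i=62, j=103: e = 62·130 + 103 = 8163.

8163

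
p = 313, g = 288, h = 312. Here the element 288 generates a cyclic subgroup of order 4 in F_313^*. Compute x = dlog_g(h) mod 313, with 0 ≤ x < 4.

2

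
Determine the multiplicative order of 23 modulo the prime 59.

58

The order of 23 must divide p − 1 = 58 = 2 · 29.
Divisors: 1, 2, 29, 58.
Check each in increasing order: 23^1 ≡ 23;  23^2 ≡ 57;  23^29 ≡ 58;  23^58 ≡ 1.
Smallest exponent giving 1 is 58.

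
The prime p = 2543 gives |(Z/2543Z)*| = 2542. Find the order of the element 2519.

2542

The order of 2519 must divide p − 1 = 2542 = 2 · 31 · 41.
Divisors: 1, 2, 31, 41, 62, 82, 1271, 2542.
Check each in increasing order: 2519^1 ≡ 2519;  2519^2 ≡ 576;  2519^31 ≡ 329;  2519^41 ≡ 2022;  2519^62 ≡ 1435;  2519^82 ≡ 1883;  2519^1271 ≡ 2542;  2519^2542 ≡ 1.
Smallest exponent giving 1 is 2542.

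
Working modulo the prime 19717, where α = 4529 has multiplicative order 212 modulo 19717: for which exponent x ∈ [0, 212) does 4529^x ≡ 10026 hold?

146

Baby-step giant-step with m = ceil(sqrt(212)) = 15.
Baby table (4529^j mod 19717 for j=0..14):
  0:1  1:4529  2:6161  3:3614  4:2696  5:5361  6:8342  7:3146
  8:12560  9:695  10:12652  11:3306  12:7671  13:605  14:19099
Giant step factor: 4529^(-15) ≡ 4664 (mod 19717).
Scan 10026·4664^i mod 19717 for i = 0, 1, …:
  i=0: 10026   i=1: 12257   i=2: 7065   i=3: 4053
  i=4: 14306   i=5: 856   i=6: 9550   i=7: 497
  i=8: 11119   i=9: 3306
Match at i=9, j=11: x = 9·15 + 11 = 146.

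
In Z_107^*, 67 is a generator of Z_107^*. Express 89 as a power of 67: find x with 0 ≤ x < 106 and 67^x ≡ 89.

6

Successive powers of 67 modulo 107:
  67^0=1  67^1=67  67^2=102  67^3=93  67^4=25  67^5=70
  67^6=89
So 67^6 ≡ 89 (mod 107), giving x = 6.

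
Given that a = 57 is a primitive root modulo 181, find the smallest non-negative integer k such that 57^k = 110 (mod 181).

Baby-step giant-step with m = ceil(sqrt(180)) = 14.
Baby table (57^j mod 181 for j=0..13):
  0:1  1:57  2:172  3:30  4:81  5:92  6:176  7:77
  8:45  9:31  10:138  11:83  12:25  13:158
Giant step factor: 57^(-14) ≡ 37 (mod 181).
Scan 110·37^i mod 181 for i = 0, 1, …:
  i=0: 110   i=1: 88   i=2: 179   i=3: 107
  i=4: 158
Match at i=4, j=13: k = 4·14 + 13 = 69.

69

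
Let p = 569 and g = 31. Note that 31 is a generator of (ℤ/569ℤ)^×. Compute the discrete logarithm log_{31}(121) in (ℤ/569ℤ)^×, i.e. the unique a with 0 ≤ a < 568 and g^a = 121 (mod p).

18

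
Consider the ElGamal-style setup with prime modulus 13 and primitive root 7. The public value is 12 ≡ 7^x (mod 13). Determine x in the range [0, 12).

6

Successive powers of 7 modulo 13:
  7^0=1  7^1=7  7^2=10  7^3=5  7^4=9  7^5=11
  7^6=12
So 7^6 ≡ 12 (mod 13), giving x = 6.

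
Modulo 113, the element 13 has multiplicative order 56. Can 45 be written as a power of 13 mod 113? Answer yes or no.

no

45 ∈ ⟨13⟩ iff 45^56 ≡ 1 (mod 113), since |⟨13⟩| = 56.
45^56 mod 113 = 112.
Since 112 ≠ 1, 45 does not lie in the subgroup.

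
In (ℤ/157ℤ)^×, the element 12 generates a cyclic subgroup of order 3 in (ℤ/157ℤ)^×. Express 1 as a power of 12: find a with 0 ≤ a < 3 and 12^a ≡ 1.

0

Successive powers of 12 modulo 157:
  12^0=1
So 12^0 ≡ 1 (mod 157), giving a = 0.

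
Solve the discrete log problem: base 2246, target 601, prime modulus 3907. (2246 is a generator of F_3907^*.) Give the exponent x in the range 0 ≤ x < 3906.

2576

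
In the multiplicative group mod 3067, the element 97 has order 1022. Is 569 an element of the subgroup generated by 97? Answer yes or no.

no

569 ∈ ⟨97⟩ iff 569^1022 ≡ 1 (mod 3067), since |⟨97⟩| = 1022.
569^1022 mod 3067 = 973.
Since 973 ≠ 1, 569 does not lie in the subgroup.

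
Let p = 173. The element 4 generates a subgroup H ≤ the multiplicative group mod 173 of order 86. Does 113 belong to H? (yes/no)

yes

113 ∈ ⟨4⟩ iff 113^86 ≡ 1 (mod 173), since |⟨4⟩| = 86.
113^86 mod 173 = 1.
Since 1 = 1, 113 lies in the subgroup.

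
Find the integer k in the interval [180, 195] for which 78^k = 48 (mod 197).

Compute 78^180 mod 197 = 142, then multiply by 78 repeatedly:
  78^180=142  78^181=44  78^182=83  78^183=170  78^184=61
  78^185=30  78^186=173  78^187=98  78^188=158  78^189=110
  78^190=109  78^191=31  78^192=54  78^193=75  78^194=137
  78^195=48
Found 48 at exponent 195.

195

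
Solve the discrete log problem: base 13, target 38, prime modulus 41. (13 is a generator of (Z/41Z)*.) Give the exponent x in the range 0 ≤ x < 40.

Successive powers of 13 modulo 41:
  13^0=1  13^1=13  13^2=5  13^3=24  13^4=25  13^5=38
So 13^5 ≡ 38 (mod 41), giving x = 5.

5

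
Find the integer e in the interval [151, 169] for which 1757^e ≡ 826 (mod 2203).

Compute 1757^151 mod 2203 = 279, then multiply by 1757 repeatedly:
  1757^151=279  1757^152=1137  1757^153=1791  1757^154=903  1757^155=411
  1757^156=1746  1757^157=1146  1757^158=2183  1757^159=108  1757^160=298
  1757^161=1475  1757^162=847  1757^163=1154  1757^164=818  1757^165=870
  1757^166=1911  1757^167=255  1757^168=826
Found 826 at exponent 168.

168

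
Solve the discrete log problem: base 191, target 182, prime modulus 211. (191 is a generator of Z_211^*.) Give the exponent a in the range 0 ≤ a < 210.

46

Baby-step giant-step with m = ceil(sqrt(210)) = 15.
Baby table (191^j mod 211 for j=0..14):
  0:1  1:191  2:189  3:18  4:62  5:26  6:113  7:61
  8:46  9:135  10:43  11:195  12:109  13:141  14:134
Giant step factor: 191^(-15) ≡ 67 (mod 211).
Scan 182·67^i mod 211 for i = 0, 1, …:
  i=0: 182   i=1: 167   i=2: 6   i=3: 191
Match at i=3, j=1: a = 3·15 + 1 = 46.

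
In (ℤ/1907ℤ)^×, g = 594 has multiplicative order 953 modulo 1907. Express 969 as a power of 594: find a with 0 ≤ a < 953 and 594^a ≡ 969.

842

Baby-step giant-step with m = ceil(sqrt(953)) = 31.
Baby table (594^j mod 1907 for j=0..30):
  0:1  1:594  2:41  3:1470  4:1681  5:1153  6:269  7:1505
  8:1494  9:681  10:230  11:1223  12:1802  13:561  14:1416  15:117
  16:846  17:983  18:360  19:256  20:1411  21:961  22:641  23:1261
  24:1490  25:212  26:66  27:1064  28:799  29:1670  30:340
Giant step factor: 594^(-31) ≡ 1666 (mod 1907).
Scan 969·1666^i mod 1907 for i = 0, 1, …:
  i=0: 969   i=1: 1032   i=2: 1105   i=3: 675
  i=4: 1327   i=5: 569   i=6: 175   i=7: 1686
  i=8: 1772   i=9: 116     …   i=26: 1831
  i=27: 1153
Match at i=27, j=5: a = 27·31 + 5 = 842.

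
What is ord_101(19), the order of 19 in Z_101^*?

25

The order of 19 must divide p − 1 = 100 = 2^2 · 5^2.
Divisors: 1, 2, 4, 5, 10, 20, 25, 50, 100.
Check each in increasing order: 19^1 ≡ 19;  19^2 ≡ 58;  19^4 ≡ 31;  19^5 ≡ 84;  19^10 ≡ 87;  19^20 ≡ 95;  19^25 ≡ 1.
Smallest exponent giving 1 is 25.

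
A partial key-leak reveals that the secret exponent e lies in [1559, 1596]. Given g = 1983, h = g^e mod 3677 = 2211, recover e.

1595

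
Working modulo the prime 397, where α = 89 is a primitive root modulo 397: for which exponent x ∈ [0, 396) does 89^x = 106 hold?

Baby-step giant-step with m = ceil(sqrt(396)) = 20.
Baby table (89^j mod 397 for j=0..19):
  0:1  1:89  2:378  3:294  4:361  5:369  6:287  7:135
  8:105  9:214  10:387  11:301  12:190  13:236  14:360  15:280
  16:306  17:238  18:141  19:242
Giant step factor: 89^(-20) ≡ 266 (mod 397).
Scan 106·266^i mod 397 for i = 0, 1, …:
  i=0: 106   i=1: 9   i=2: 12   i=3: 16
  i=4: 286   i=5: 249   i=6: 332   i=7: 178
  i=8: 105
Match at i=8, j=8: x = 8·20 + 8 = 168.

168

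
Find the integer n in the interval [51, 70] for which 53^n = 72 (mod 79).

64

Compute 53^51 mod 79 = 69, then multiply by 53 repeatedly:
  53^51=69  53^52=23  53^53=34  53^54=64  53^55=74
  53^56=51  53^57=17  53^58=32  53^59=37  53^60=65
  53^61=48  53^62=16  53^63=58  53^64=72
Found 72 at exponent 64.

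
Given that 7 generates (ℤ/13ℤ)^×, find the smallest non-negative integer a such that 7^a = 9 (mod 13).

Successive powers of 7 modulo 13:
  7^0=1  7^1=7  7^2=10  7^3=5  7^4=9
So 7^4 ≡ 9 (mod 13), giving a = 4.

4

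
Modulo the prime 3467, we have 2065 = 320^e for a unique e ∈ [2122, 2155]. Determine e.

2133

Compute 320^2122 mod 3467 = 3289, then multiply by 320 repeatedly:
  320^2122=3289  320^2123=1979  320^2124=2286  320^2125=3450  320^2126=1494
  320^2127=3101  320^2128=758  320^2129=3337  320^2130=4  320^2131=1280
  320^2132=494  320^2133=2065
Found 2065 at exponent 2133.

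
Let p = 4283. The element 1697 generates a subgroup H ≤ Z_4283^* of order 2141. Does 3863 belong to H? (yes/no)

yes

3863 ∈ ⟨1697⟩ iff 3863^2141 ≡ 1 (mod 4283), since |⟨1697⟩| = 2141.
3863^2141 mod 4283 = 1.
Since 1 = 1, 3863 lies in the subgroup.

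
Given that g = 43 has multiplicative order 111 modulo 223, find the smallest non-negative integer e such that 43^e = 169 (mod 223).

42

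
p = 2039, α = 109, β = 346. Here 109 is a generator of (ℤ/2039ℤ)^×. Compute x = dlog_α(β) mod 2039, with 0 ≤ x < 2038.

1264

Baby-step giant-step with m = ceil(sqrt(2038)) = 46.
Baby table (109^j mod 2039 for j=0..45):
  0:1  1:109  2:1686  3:264  4:230  5:602  6:370  7:1589
  8:1925  9:1847  10:1501  11:489  12:287  13:698  14:639  15:325
  16:762  17:1498  18:162  19:1346  20:1945  21:1988  22:558  23:1691
  24:809  25:504  26:1922  27:1520  28:521  29:1736  30:1636  31:931
  32:1568  33:1675  34:1104  35:35  36:1776  37:1918  38:1084  39:1933
  40:680  41:716  42:562  43:88  44:1436  45:1560
Giant step factor: 109^(-46) ≡ 1780 (mod 2039).
Scan 346·1780^i mod 2039 for i = 0, 1, …:
  i=0: 346   i=1: 102   i=2: 89   i=3: 1417
  i=4: 17   i=5: 1714   i=6: 576   i=7: 1702
  i=8: 1645   i=9: 96     …   i=26: 1533
  i=27: 558
Match at i=27, j=22: x = 27·46 + 22 = 1264.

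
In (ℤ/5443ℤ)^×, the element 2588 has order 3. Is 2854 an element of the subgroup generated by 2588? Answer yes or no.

2854 ∈ ⟨2588⟩ iff 2854^3 ≡ 1 (mod 5443), since |⟨2588⟩| = 3.
2854^3 mod 5443 = 1.
Since 1 = 1, 2854 lies in the subgroup.

yes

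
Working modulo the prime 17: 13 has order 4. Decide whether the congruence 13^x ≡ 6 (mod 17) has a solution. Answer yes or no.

no

6 ∈ ⟨13⟩ iff 6^4 ≡ 1 (mod 17), since |⟨13⟩| = 4.
6^4 mod 17 = 4.
Since 4 ≠ 1, 6 does not lie in the subgroup.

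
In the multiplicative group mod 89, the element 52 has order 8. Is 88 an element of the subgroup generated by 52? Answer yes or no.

yes

88 ∈ ⟨52⟩ iff 88^8 ≡ 1 (mod 89), since |⟨52⟩| = 8.
88^8 mod 89 = 1.
Since 1 = 1, 88 lies in the subgroup.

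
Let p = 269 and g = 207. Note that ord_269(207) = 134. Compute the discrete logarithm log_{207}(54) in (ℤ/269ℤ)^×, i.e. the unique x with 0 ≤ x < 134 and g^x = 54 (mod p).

26

Baby-step giant-step with m = ceil(sqrt(134)) = 12.
Baby table (207^j mod 269 for j=0..11):
  0:1  1:207  2:78  3:6  4:166  5:199  6:36  7:189
  8:118  9:216  10:58  11:170
Giant step factor: 207^(-12) ≡ 258 (mod 269).
Scan 54·258^i mod 269 for i = 0, 1, …:
  i=0: 54   i=1: 213   i=2: 78
Match at i=2, j=2: x = 2·12 + 2 = 26.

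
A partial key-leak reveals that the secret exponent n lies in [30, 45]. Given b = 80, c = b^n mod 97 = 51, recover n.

Compute 80^30 mod 97 = 18, then multiply by 80 repeatedly:
  80^30=18  80^31=82  80^32=61  80^33=30  80^34=72
  80^35=37  80^36=50  80^37=23  80^38=94  80^39=51
Found 51 at exponent 39.

39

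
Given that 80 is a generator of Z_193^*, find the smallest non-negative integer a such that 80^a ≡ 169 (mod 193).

Baby-step giant-step with m = ceil(sqrt(192)) = 14.
Baby table (80^j mod 193 for j=0..13):
  0:1  1:80  2:31  3:164  4:189  5:66  6:69  7:116
  8:16  9:122  10:110  11:115  12:129  13:91
Giant step factor: 80^(-14) ≡ 25 (mod 193).
Scan 169·25^i mod 193 for i = 0, 1, …:
  i=0: 169   i=1: 172   i=2: 54   i=3: 192
  i=4: 168   i=5: 147   i=6: 8   i=7: 7
  i=8: 175   i=9: 129
Match at i=9, j=12: a = 9·14 + 12 = 138.

138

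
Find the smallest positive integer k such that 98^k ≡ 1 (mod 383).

191

The order of 98 must divide p − 1 = 382 = 2 · 191.
Divisors: 1, 2, 191, 382.
Check each in increasing order: 98^1 ≡ 98;  98^2 ≡ 29;  98^191 ≡ 1.
Smallest exponent giving 1 is 191.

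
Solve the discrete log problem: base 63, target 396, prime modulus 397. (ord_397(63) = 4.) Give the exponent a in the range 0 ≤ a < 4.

2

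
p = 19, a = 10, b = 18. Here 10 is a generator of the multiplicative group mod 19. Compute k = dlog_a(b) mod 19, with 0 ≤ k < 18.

Successive powers of 10 modulo 19:
  10^0=1  10^1=10  10^2=5  10^3=12  10^4=6  10^5=3
  10^6=11  10^7=15  10^8=17  10^9=18
So 10^9 ≡ 18 (mod 19), giving k = 9.

9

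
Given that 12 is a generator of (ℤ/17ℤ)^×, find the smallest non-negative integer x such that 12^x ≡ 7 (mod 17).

7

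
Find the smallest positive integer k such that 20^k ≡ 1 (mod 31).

The order of 20 must divide p − 1 = 30 = 2 · 3 · 5.
Divisors: 1, 2, 3, 5, 6, 10, 15, 30.
Check each in increasing order: 20^1 ≡ 20;  20^2 ≡ 28;  20^3 ≡ 2;  20^5 ≡ 25;  20^6 ≡ 4;  20^10 ≡ 5;  20^15 ≡ 1.
Smallest exponent giving 1 is 15.

15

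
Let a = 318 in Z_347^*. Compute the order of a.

346

The order of 318 must divide p − 1 = 346 = 2 · 173.
Divisors: 1, 2, 173, 346.
Check each in increasing order: 318^1 ≡ 318;  318^2 ≡ 147;  318^173 ≡ 346;  318^346 ≡ 1.
Smallest exponent giving 1 is 346.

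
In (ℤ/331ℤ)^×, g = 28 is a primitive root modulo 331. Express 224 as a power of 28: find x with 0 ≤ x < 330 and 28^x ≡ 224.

232

Baby-step giant-step with m = ceil(sqrt(330)) = 19.
Baby table (28^j mod 331 for j=0..18):
  0:1  1:28  2:122  3:106  4:320  5:23  6:313  7:158
  8:121  9:78  10:198  11:248  12:324  13:135  14:139  15:251
  16:77  17:170  18:126
Giant step factor: 28^(-19) ≡ 41 (mod 331).
Scan 224·41^i mod 331 for i = 0, 1, …:
  i=0: 224   i=1: 247   i=2: 197   i=3: 133
  i=4: 157   i=5: 148   i=6: 110   i=7: 207
  i=8: 212   i=9: 86   i=10: 216   i=11: 250
  i=12: 320
Match at i=12, j=4: x = 12·19 + 4 = 232.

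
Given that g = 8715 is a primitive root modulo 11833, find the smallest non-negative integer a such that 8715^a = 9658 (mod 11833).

8154

Baby-step giant-step with m = ceil(sqrt(11832)) = 109.
Baby table (8715^j mod 11833 for j=0..108):
  0:1  1:8715  2:7031  3:3891  4:8520  5:11558  6:5474  7:7087
  8:6778  9:11767  10:4627  11:9274  12:3520  13:5664  14:6317  15:5539
  16:5578  17:2306  18:4356  19:2276  20:3232  21:4340  22:4832  23:9066
  24:1249  25:10508  26:1633  27:8329  28:3613  29:11515  30:9385  31:579
  32:5127  33:397  34:4619  35:10552  36:6437  37:10035  38:9155  39:7739
  40:9118  41:4775  42:9297  43:2804  44:1715  45:1146  46:338  47:11086
  48:9878  49:1695  50:4341  51:1714  52:4264  53:5140  54:7195  55:1358
  56:1970  57:10700  58:6460  59:9319  60:5206  61:2568  62:3917  63:10283
  64:5036  65:143  66:3780  67:11461  68:262  69:11394  70:8007  71:1804
  72:7636  73:10781  74:2395  75:10846  76:886  77:6374  78:5308  79:4023
  80:11099  81:4843  82:10267  83:7592  84:5977  85:689  86:5304  87:4662
  88:6641  89:1112  90:11686  91:8692  92:7747  93:7840  94:1858  95:4926
  96:11799  97:11348  98:9439  99:9702  100:6145  101:9350  102:3212  103:7535
  104:6208  105:2244  106:8344  107:4175  108:10483
Giant step factor: 8715^(-109) ≡ 9301 (mod 11833).
Scan 9658·9301^i mod 11833 for i = 0, 1, …:
  i=0: 9658   i=1: 4755   i=2: 6334   i=3: 7860
  i=4: 1586   i=5: 7468   i=6: 158   i=7: 2266
  i=8: 1493   i=9: 6284     …   i=73: 1591
  i=74: 6641
Match at i=74, j=88: a = 74·109 + 88 = 8154.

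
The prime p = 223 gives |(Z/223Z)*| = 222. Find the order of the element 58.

The order of 58 must divide p − 1 = 222 = 2 · 3 · 37.
Divisors: 1, 2, 3, 6, 37, 74, 111, 222.
Check each in increasing order: 58^1 ≡ 58;  58^2 ≡ 19;  58^3 ≡ 210;  58^6 ≡ 169;  58^37 ≡ 183;  58^74 ≡ 39;  58^111 ≡ 1.
Smallest exponent giving 1 is 111.

111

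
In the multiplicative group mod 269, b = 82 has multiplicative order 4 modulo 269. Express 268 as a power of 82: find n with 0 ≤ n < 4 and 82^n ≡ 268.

2

Successive powers of 82 modulo 269:
  82^0=1  82^1=82  82^2=268
So 82^2 ≡ 268 (mod 269), giving n = 2.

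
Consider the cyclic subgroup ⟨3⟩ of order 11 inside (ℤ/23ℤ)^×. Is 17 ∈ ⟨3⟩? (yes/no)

17 ∈ ⟨3⟩ iff 17^11 ≡ 1 (mod 23), since |⟨3⟩| = 11.
17^11 mod 23 = 22.
Since 22 ≠ 1, 17 does not lie in the subgroup.

no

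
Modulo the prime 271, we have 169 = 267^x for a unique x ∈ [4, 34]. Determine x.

Compute 267^4 mod 271 = 256, then multiply by 267 repeatedly:
  267^4=256  267^5=60  267^6=31  267^7=147  267^8=225
  267^9=184  267^10=77  267^11=234  267^12=148  267^13=221
  267^14=200  267^15=13  267^16=219  267^17=208  267^18=252
  267^19=76  267^20=238  267^21=132  267^22=14  267^23=215
  267^24=224  267^25=188  267^26=61  267^27=27  267^28=163
  267^29=161  267^30=169
Found 169 at exponent 30.

30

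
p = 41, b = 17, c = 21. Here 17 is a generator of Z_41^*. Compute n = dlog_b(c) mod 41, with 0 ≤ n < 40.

38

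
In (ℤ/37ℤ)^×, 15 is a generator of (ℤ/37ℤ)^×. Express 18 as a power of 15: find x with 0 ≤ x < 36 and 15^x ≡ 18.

Successive powers of 15 modulo 37:
  15^0=1  15^1=15  15^2=3  15^3=8  15^4=9  15^5=24
  15^6=27  15^7=35  15^8=7  15^9=31  15^10=21  15^11=19
  15^12=26  15^13=20  15^14=4  15^15=23  15^16=12  15^17=32
  15^18=36  15^19=22  15^20=34  15^21=29  15^22=28  15^23=13
  15^24=10  15^25=2  15^26=30  15^27=6  15^28=16  15^29=18
So 15^29 ≡ 18 (mod 37), giving x = 29.

29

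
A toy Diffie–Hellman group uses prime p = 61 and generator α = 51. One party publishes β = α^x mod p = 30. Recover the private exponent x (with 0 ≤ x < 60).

Successive powers of 51 modulo 61:
  51^0=1  51^1=51  51^2=39  51^3=37  51^4=57  51^5=40
  51^6=27  51^7=35  51^8=16  51^9=23  51^10=14  51^11=43
  51^12=58  51^13=30
So 51^13 ≡ 30 (mod 61), giving x = 13.

13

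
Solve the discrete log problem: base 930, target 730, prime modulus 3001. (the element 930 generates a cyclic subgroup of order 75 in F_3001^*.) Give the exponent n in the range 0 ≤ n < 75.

44

Baby-step giant-step with m = ceil(sqrt(75)) = 9.
Baby table (930^j mod 3001 for j=0..8):
  0:1  1:930  2:612  3:1971  4:2420  5:2851  6:1547  7:1231
  8:1449
Giant step factor: 930^(-9) ≡ 2877 (mod 3001).
Scan 730·2877^i mod 3001 for i = 0, 1, …:
  i=0: 730   i=1: 2511   i=2: 740   i=3: 1271
  i=4: 1449
Match at i=4, j=8: n = 4·9 + 8 = 44.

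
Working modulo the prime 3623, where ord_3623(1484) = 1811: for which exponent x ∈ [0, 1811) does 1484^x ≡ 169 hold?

Baby-step giant-step with m = ceil(sqrt(1811)) = 43.
Baby table (1484^j mod 3623 for j=0..42):
  0:1  1:1484  2:3095  3:2639  4:3436  5:1463  6:915  7:2858
  8:2362  9:1767  10:2799  11:1758  12:312  13:2887  14:1922  15:947
  16:3247  17:3581  18:2886  19:438  20:1475  21:608  22:145  23:1423
  24:3146  25:2240  26:1869  27:2001  28:2247  29:1388  30:1928  31:2605
  32:79  33:1300  34:1764  35:1970  36:3342  37:3264  38:3448  39:1156
  40:1825  41:1919  42:118
Giant step factor: 1484^(-43) ≡ 3 (mod 3623).
Scan 169·3^i mod 3623 for i = 0, 1, …:
  i=0: 169   i=1: 507   i=2: 1521   i=3: 940
  i=4: 2820   i=5: 1214   i=6: 19   i=7: 57
  i=8: 171   i=9: 513     …   i=25: 305
  i=26: 915
Match at i=26, j=6: x = 26·43 + 6 = 1124.

1124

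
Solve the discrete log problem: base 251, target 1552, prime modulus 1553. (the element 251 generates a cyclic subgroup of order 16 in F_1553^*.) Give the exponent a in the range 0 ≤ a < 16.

8

Successive powers of 251 modulo 1553:
  251^0=1  251^1=251  251^2=881  251^3=605  251^4=1214  251^5=326
  251^6=1070  251^7=1454  251^8=1552
So 251^8 ≡ 1552 (mod 1553), giving a = 8.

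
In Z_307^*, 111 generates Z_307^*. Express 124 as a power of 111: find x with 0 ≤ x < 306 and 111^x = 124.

257

Baby-step giant-step with m = ceil(sqrt(306)) = 18.
Baby table (111^j mod 307 for j=0..17):
  0:1  1:111  2:41  3:253  4:146  5:242  6:153  7:98
  8:133  9:27  10:234  11:186  12:77  13:258  14:87  15:140
  16:190  17:214
Giant step factor: 111^(-18) ≡ 299 (mod 307).
Scan 124·299^i mod 307 for i = 0, 1, …:
  i=0: 124   i=1: 236   i=2: 261   i=3: 61
  i=4: 126   i=5: 220   i=6: 82   i=7: 265
  i=8: 29   i=9: 75     …   i=13: 200
  i=14: 242
Match at i=14, j=5: x = 14·18 + 5 = 257.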